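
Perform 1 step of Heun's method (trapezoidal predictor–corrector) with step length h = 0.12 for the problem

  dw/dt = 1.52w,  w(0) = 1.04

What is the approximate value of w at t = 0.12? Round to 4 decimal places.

1.2470

Heun: k1 = f(t_n, w_n); k2 = f(t_n + h, w_n + h·k1); w_{n+1} = w_n + (h/2)·(k1 + k2).
t=0.000000, w=1.040000:
  k1 = f(0.000000, 1.040000) = 1.580800
  k2 = f(0.120000, 1.229696) = 1.869138
  w ← 1.040000 + (0.12/2)·(1.580800 + 1.869138) = 1.246996
w(0.12) ≈ 1.2470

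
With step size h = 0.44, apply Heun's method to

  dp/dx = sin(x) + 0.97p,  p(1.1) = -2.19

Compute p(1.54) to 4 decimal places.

-2.8245

Heun: k1 = f(x_n, p_n); k2 = f(x_n + h, p_n + h·k1); p_{n+1} = p_n + (h/2)·(k1 + k2).
x=1.100000, p=-2.190000:
  k1 = f(1.100000, -2.190000) = -1.233093
  k2 = f(1.540000, -2.732561) = -1.651058
  p ← -2.190000 + (0.44/2)·(-1.233093 + (-1.651058)) = -2.824513
p(1.54) ≈ -2.8245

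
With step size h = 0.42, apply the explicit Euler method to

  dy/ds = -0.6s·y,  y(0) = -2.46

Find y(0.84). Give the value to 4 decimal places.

Euler: y_{n+1} = y_n + h·f(s_n, y_n).
s=0.000000, y=-2.460000: f=0.000000 → y ← -2.460000 + 0.42·0.000000 = -2.460000
s=0.420000, y=-2.460000: f=0.619920 → y ← -2.460000 + 0.42·0.619920 = -2.199634
y(0.84) ≈ -2.1996

-2.1996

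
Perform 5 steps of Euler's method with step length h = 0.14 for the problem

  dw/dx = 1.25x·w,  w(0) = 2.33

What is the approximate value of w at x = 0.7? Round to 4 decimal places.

2.9515

Euler: w_{n+1} = w_n + h·f(x_n, w_n).
x=0.000000, w=2.330000: f=0.000000 → w ← 2.330000 + 0.14·0.000000 = 2.330000
x=0.140000, w=2.330000: f=0.407750 → w ← 2.330000 + 0.14·0.407750 = 2.387085
x=0.280000, w=2.387085: f=0.835480 → w ← 2.387085 + 0.14·0.835480 = 2.504052
x=0.420000, w=2.504052: f=1.314627 → w ← 2.504052 + 0.14·1.314627 = 2.688100
x=0.560000, w=2.688100: f=1.881670 → w ← 2.688100 + 0.14·1.881670 = 2.951534
w(0.7) ≈ 2.9515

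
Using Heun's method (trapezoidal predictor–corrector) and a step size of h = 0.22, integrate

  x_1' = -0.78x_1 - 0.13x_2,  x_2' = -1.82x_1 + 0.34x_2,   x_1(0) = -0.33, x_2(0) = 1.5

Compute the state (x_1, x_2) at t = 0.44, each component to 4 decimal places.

-0.3201, 2.0189

Heun on (x_1,x_2): k1 = f(t_n, state_n); k2 = f(t_n + h, state_n + h·k1); state_{n+1} = state_n + (h/2)·(k1 + k2).
0.000000: (-0.330000, 1.500000)
  k1 = (0.062400, 1.110600)
  predictor → (-0.316272, 1.744332)
  k2 = (0.019929, 1.168688)
  → (-0.320944, 1.750722)
0.220000: (-0.320944, 1.750722)
  k1 = (0.022742, 1.179363)
  predictor → (-0.315940, 2.010182)
  k2 = (-0.014890, 1.258473)
  → (-0.320080, 2.018884)
(x_1(0.44), x_2(0.44)) ≈ (-0.3201, 2.0189)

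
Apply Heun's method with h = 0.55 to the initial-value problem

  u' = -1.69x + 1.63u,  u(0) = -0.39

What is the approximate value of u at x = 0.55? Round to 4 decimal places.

Heun: k1 = f(x_n, u_n); k2 = f(x_n + h, u_n + h·k1); u_{n+1} = u_n + (h/2)·(k1 + k2).
x=0.000000, u=-0.390000:
  k1 = f(0.000000, -0.390000) = -0.635700
  k2 = f(0.550000, -0.739635) = -2.135105
  u ← -0.390000 + (0.55/2)·(-0.635700 + (-2.135105)) = -1.151971
u(0.55) ≈ -1.1520

-1.1520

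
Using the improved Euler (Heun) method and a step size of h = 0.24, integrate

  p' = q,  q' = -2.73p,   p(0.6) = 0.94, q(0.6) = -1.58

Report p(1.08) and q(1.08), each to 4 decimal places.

Heun on (p,q): k1 = f(t_n, state_n); k2 = f(t_n + h, state_n + h·k1); state_{n+1} = state_n + (h/2)·(k1 + k2).
0.600000: (0.940000, -1.580000)
  k1 = (-1.580000, -2.566200)
  predictor → (0.560800, -2.195888)
  k2 = (-2.195888, -1.530984)
  → (0.486893, -2.071662)
0.840000: (0.486893, -2.071662)
  k1 = (-2.071662, -1.329219)
  predictor → (-0.010305, -2.390675)
  k2 = (-2.390675, 0.028134)
  → (-0.048587, -2.227792)
(p(1.08), q(1.08)) ≈ (-0.0486, -2.2278)

-0.0486, -2.2278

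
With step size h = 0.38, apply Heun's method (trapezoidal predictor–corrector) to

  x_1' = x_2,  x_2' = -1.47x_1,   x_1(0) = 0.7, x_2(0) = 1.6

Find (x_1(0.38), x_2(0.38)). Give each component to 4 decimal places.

1.2337, 1.0392

Heun on (x_1,x_2): k1 = f(x_n, state_n); k2 = f(x_n + h, state_n + h·k1); state_{n+1} = state_n + (h/2)·(k1 + k2).
0.000000: (0.700000, 1.600000)
  k1 = (1.600000, -1.029000)
  predictor → (1.308000, 1.208980)
  k2 = (1.208980, -1.922760)
  → (1.233706, 1.039166)
(x_1(0.38), x_2(0.38)) ≈ (1.2337, 1.0392)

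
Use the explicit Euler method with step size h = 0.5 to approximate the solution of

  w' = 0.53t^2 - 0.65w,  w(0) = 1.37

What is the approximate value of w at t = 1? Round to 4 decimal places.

0.6905

Euler: w_{n+1} = w_n + h·f(t_n, w_n).
t=0.000000, w=1.370000: f=-0.890500 → w ← 1.370000 + 0.5·(-0.890500) = 0.924750
t=0.500000, w=0.924750: f=-0.468588 → w ← 0.924750 + 0.5·(-0.468588) = 0.690456
w(1) ≈ 0.6905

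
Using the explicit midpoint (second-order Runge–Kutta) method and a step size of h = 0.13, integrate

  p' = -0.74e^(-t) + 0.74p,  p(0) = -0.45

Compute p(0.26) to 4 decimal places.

-0.7329

Midpoint: k1 = f(t_n, p_n); k2 = f(t_n + h/2, p_n + (h/2)·k1); p_{n+1} = p_n + h·k2.
t=0.000000, p=-0.450000:
  k1 = f(0.000000, -0.450000) = -1.073000
  k2 = f(0.065000, -0.519745) = -1.078041
  p ← -0.450000 + 0.13·(-1.078041) = -0.590145
t=0.130000, p=-0.590145:
  k1 = f(0.130000, -0.590145) = -1.086498
  k2 = f(0.195000, -0.660768) = -1.097866
  p ← -0.590145 + 0.13·(-1.097866) = -0.732868
p(0.26) ≈ -0.7329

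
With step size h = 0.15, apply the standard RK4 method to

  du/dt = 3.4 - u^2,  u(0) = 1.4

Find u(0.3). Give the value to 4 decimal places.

1.6841

RK4: k1 = f(t_n, u_n); k2 = f(t_n + h/2, u_n + (h/2)·k1); k3 = f(t_n + h/2, u_n + (h/2)·k2); k4 = f(t_n + h, u_n + h·k3); u_{n+1} = u_n + (h/6)·(k1 + 2k2 + 2k3 + k4).
t=0.000000, u=1.400000:
  k1 = f(0.000000, 1.400000) = 1.440000
  k2 = f(0.075000, 1.508000) = 1.125936
  k3 = f(0.075000, 1.484445) = 1.196422
  k4 = f(0.150000, 1.579463) = 0.905295
  u ← 1.400000 + (0.15/6)·(k1 + 2k2 + 2k3 + k4) = 1.574750
t=0.150000, u=1.574750:
  k1 = f(0.150000, 1.574750) = 0.920161
  k2 = f(0.225000, 1.643762) = 0.698045
  k3 = f(0.225000, 1.627104) = 0.752534
  k4 = f(0.300000, 1.687630) = 0.551904
  u ← 1.574750 + (0.15/6)·(k1 + 2k2 + 2k3 + k4) = 1.684081
u(0.3) ≈ 1.6841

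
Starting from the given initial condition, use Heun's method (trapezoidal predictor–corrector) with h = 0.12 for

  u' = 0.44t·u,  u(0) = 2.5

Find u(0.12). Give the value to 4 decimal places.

Heun: k1 = f(t_n, u_n); k2 = f(t_n + h, u_n + h·k1); u_{n+1} = u_n + (h/2)·(k1 + k2).
t=0.000000, u=2.500000:
  k1 = f(0.000000, 2.500000) = 0.000000
  k2 = f(0.120000, 2.500000) = 0.132000
  u ← 2.500000 + (0.12/2)·(0.000000 + 0.132000) = 2.507920
u(0.12) ≈ 2.5079

2.5079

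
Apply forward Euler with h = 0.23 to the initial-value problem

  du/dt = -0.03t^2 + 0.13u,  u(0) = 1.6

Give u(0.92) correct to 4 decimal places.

1.7949

Euler: u_{n+1} = u_n + h·f(t_n, u_n).
t=0.000000, u=1.600000: f=0.208000 → u ← 1.600000 + 0.23·0.208000 = 1.647840
t=0.230000, u=1.647840: f=0.212632 → u ← 1.647840 + 0.23·0.212632 = 1.696745
t=0.460000, u=1.696745: f=0.214229 → u ← 1.696745 + 0.23·0.214229 = 1.746018
t=0.690000, u=1.746018: f=0.212699 → u ← 1.746018 + 0.23·0.212699 = 1.794939
u(0.92) ≈ 1.7949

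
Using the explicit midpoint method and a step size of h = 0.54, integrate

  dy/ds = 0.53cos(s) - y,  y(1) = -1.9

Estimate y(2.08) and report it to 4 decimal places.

-0.7414

Midpoint: k1 = f(s_n, y_n); k2 = f(s_n + h/2, y_n + (h/2)·k1); y_{n+1} = y_n + h·k2.
s=1.000000, y=-1.900000:
  k1 = f(1.000000, -1.900000) = 2.186360
  k2 = f(1.270000, -1.309683) = 1.466712
  y ← -1.900000 + 0.54·1.466712 = -1.107976
s=1.540000, y=-1.107976:
  k1 = f(1.540000, -1.107976) = 1.124295
  k2 = f(1.810000, -0.804416) = 0.678844
  y ← -1.107976 + 0.54·0.678844 = -0.741400
y(2.08) ≈ -0.7414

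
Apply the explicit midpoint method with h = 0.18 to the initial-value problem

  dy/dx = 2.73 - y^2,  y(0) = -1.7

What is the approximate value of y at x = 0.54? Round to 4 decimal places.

-1.9335

Midpoint: k1 = f(x_n, y_n); k2 = f(x_n + h/2, y_n + (h/2)·k1); y_{n+1} = y_n + h·k2.
x=0.000000, y=-1.700000:
  k1 = f(0.000000, -1.700000) = -0.160000
  k2 = f(0.090000, -1.714400) = -0.209167
  y ← -1.700000 + 0.18·(-0.209167) = -1.737650
x=0.180000, y=-1.737650:
  k1 = f(0.180000, -1.737650) = -0.289428
  k2 = f(0.270000, -1.763699) = -0.380633
  y ← -1.737650 + 0.18·(-0.380633) = -1.806164
x=0.360000, y=-1.806164:
  k1 = f(0.360000, -1.806164) = -0.532229
  k2 = f(0.450000, -1.854065) = -0.707556
  y ← -1.806164 + 0.18·(-0.707556) = -1.933524
y(0.54) ≈ -1.9335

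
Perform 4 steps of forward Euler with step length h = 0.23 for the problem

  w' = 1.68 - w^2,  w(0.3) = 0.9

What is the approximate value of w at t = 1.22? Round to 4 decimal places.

1.2808

Euler: w_{n+1} = w_n + h·f(t_n, w_n).
t=0.300000, w=0.900000: f=0.870000 → w ← 0.900000 + 0.23·0.870000 = 1.100100
t=0.530000, w=1.100100: f=0.469780 → w ← 1.100100 + 0.23·0.469780 = 1.208149
t=0.760000, w=1.208149: f=0.220375 → w ← 1.208149 + 0.23·0.220375 = 1.258836
t=0.990000, w=1.258836: f=0.095333 → w ← 1.258836 + 0.23·0.095333 = 1.280762
w(1.22) ≈ 1.2808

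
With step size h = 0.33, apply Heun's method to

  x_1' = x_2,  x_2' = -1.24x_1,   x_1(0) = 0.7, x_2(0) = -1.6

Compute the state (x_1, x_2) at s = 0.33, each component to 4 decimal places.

Heun on (x_1,x_2): k1 = f(s_n, state_n); k2 = f(s_n + h, state_n + h·k1); state_{n+1} = state_n + (h/2)·(k1 + k2).
0.000000: (0.700000, -1.600000)
  k1 = (-1.600000, -0.868000)
  predictor → (0.172000, -1.886440)
  k2 = (-1.886440, -0.213280)
  → (0.124737, -1.778411)
(x_1(0.33), x_2(0.33)) ≈ (0.1247, -1.7784)

0.1247, -1.7784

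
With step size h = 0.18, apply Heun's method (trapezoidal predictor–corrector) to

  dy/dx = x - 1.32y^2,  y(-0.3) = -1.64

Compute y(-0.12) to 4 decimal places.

Heun: k1 = f(x_n, y_n); k2 = f(x_n + h, y_n + h·k1); y_{n+1} = y_n + (h/2)·(k1 + k2).
x=-0.300000, y=-1.640000:
  k1 = f(-0.300000, -1.640000) = -3.850272
  k2 = f(-0.120000, -2.333049) = -7.304915
  y ← -1.640000 + (0.18/2)·(-3.850272 + (-7.304915)) = -2.643967
y(-0.12) ≈ -2.6440

-2.6440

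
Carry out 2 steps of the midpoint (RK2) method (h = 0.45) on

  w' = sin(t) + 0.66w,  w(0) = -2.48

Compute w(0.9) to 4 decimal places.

Midpoint: k1 = f(t_n, w_n); k2 = f(t_n + h/2, w_n + (h/2)·k1); w_{n+1} = w_n + h·k2.
t=0.000000, w=-2.480000:
  k1 = f(0.000000, -2.480000) = -1.636800
  k2 = f(0.225000, -2.848280) = -1.656758
  w ← -2.480000 + 0.45·(-1.656758) = -3.225541
t=0.450000, w=-3.225541:
  k1 = f(0.450000, -3.225541) = -1.693892
  k2 = f(0.675000, -3.606667) = -1.755503
  w ← -3.225541 + 0.45·(-1.755503) = -4.015518
w(0.9) ≈ -4.0155

-4.0155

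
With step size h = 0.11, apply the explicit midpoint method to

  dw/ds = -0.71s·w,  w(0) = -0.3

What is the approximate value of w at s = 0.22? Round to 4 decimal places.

Midpoint: k1 = f(s_n, w_n); k2 = f(s_n + h/2, w_n + (h/2)·k1); w_{n+1} = w_n + h·k2.
s=0.000000, w=-0.300000:
  k1 = f(0.000000, -0.300000) = 0.000000
  k2 = f(0.055000, -0.300000) = 0.011715
  w ← -0.300000 + 0.11·0.011715 = -0.298711
s=0.110000, w=-0.298711:
  k1 = f(0.110000, -0.298711) = 0.023329
  k2 = f(0.165000, -0.297428) = 0.034844
  w ← -0.298711 + 0.11·0.034844 = -0.294879
w(0.22) ≈ -0.2949

-0.2949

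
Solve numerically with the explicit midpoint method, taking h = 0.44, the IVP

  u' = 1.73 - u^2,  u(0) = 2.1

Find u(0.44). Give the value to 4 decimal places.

1.8574

Midpoint: k1 = f(x_n, u_n); k2 = f(x_n + h/2, u_n + (h/2)·k1); u_{n+1} = u_n + h·k2.
x=0.000000, u=2.100000:
  k1 = f(0.000000, 2.100000) = -2.680000
  k2 = f(0.220000, 1.510400) = -0.551308
  u ← 2.100000 + 0.44·(-0.551308) = 1.857424
u(0.44) ≈ 1.8574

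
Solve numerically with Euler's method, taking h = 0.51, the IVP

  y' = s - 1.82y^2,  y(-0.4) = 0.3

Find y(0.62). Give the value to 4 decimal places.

0.0684

Euler: y_{n+1} = y_n + h·f(s_n, y_n).
s=-0.400000, y=0.300000: f=-0.563800 → y ← 0.300000 + 0.51·(-0.563800) = 0.012462
s=0.110000, y=0.012462: f=0.109717 → y ← 0.012462 + 0.51·0.109717 = 0.068418
y(0.62) ≈ 0.0684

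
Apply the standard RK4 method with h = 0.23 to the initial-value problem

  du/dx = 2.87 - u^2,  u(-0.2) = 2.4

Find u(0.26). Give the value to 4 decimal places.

1.8237

RK4: k1 = f(x_n, u_n); k2 = f(x_n + h/2, u_n + (h/2)·k1); k3 = f(x_n + h/2, u_n + (h/2)·k2); k4 = f(x_n + h, u_n + h·k3); u_{n+1} = u_n + (h/6)·(k1 + 2k2 + 2k3 + k4).
x=-0.200000, u=2.400000:
  k1 = f(-0.200000, 2.400000) = -2.890000
  k2 = f(-0.085000, 2.067650) = -1.405177
  k3 = f(-0.085000, 2.238405) = -2.140456
  k4 = f(0.030000, 1.907695) = -0.769301
  u ← 2.400000 + (0.23/6)·(k1 + 2k2 + 2k3 + k4) = 1.987895
x=0.030000, u=1.987895:
  k1 = f(0.030000, 1.987895) = -1.081727
  k2 = f(0.145000, 1.863496) = -0.602619
  k3 = f(0.145000, 1.918594) = -0.811002
  k4 = f(0.260000, 1.801364) = -0.374914
  u ← 1.987895 + (0.23/6)·(k1 + 2k2 + 2k3 + k4) = 1.823679
u(0.26) ≈ 1.8237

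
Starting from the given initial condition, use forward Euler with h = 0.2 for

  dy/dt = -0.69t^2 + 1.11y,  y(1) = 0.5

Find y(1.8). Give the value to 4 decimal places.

-0.1174

Euler: y_{n+1} = y_n + h·f(t_n, y_n).
t=1.000000, y=0.500000: f=-0.135000 → y ← 0.500000 + 0.2·(-0.135000) = 0.473000
t=1.200000, y=0.473000: f=-0.468570 → y ← 0.473000 + 0.2·(-0.468570) = 0.379286
t=1.400000, y=0.379286: f=-0.931393 → y ← 0.379286 + 0.2·(-0.931393) = 0.193007
t=1.600000, y=0.193007: f=-1.552162 → y ← 0.193007 + 0.2·(-1.552162) = -0.117425
y(1.8) ≈ -0.1174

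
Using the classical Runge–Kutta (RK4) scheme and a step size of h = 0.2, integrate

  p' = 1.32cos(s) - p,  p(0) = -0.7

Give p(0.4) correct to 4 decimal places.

RK4: k1 = f(s_n, p_n); k2 = f(s_n + h/2, p_n + (h/2)·k1); k3 = f(s_n + h/2, p_n + (h/2)·k2); k4 = f(s_n + h, p_n + h·k3); p_{n+1} = p_n + (h/6)·(k1 + 2k2 + 2k3 + k4).
s=0.000000, p=-0.700000:
  k1 = f(0.000000, -0.700000) = 2.020000
  k2 = f(0.100000, -0.498000) = 1.811405
  k3 = f(0.100000, -0.518859) = 1.832265
  k4 = f(0.200000, -0.333547) = 1.627235
  p ← -0.700000 + (0.2/6)·(k1 + 2k2 + 2k3 + k4) = -0.335514
s=0.200000, p=-0.335514:
  k1 = f(0.200000, -0.335514) = 1.629202
  k2 = f(0.300000, -0.172594) = 1.433638
  k3 = f(0.300000, -0.192150) = 1.453194
  k4 = f(0.400000, -0.044875) = 1.260676
  p ← -0.335514 + (0.2/6)·(k1 + 2k2 + 2k3 + k4) = -0.046729
p(0.4) ≈ -0.0467

-0.0467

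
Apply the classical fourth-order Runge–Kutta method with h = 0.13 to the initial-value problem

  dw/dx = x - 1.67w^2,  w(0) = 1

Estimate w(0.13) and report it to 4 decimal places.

0.8291

RK4: k1 = f(x_n, w_n); k2 = f(x_n + h/2, w_n + (h/2)·k1); k3 = f(x_n + h/2, w_n + (h/2)·k2); k4 = f(x_n + h, w_n + h·k3); w_{n+1} = w_n + (h/6)·(k1 + 2k2 + 2k3 + k4).
x=0.000000, w=1.000000:
  k1 = f(0.000000, 1.000000) = -1.670000
  k2 = f(0.065000, 0.891450) = -1.262121
  k3 = f(0.065000, 0.917962) = -1.342233
  k4 = f(0.130000, 0.825510) = -1.008049
  w ← 1.000000 + (0.13/6)·(k1 + 2k2 + 2k3 + k4) = 0.829120
w(0.13) ≈ 0.8291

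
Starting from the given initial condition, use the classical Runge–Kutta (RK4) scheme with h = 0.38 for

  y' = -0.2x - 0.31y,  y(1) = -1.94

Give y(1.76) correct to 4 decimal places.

-1.7217

RK4: k1 = f(x_n, y_n); k2 = f(x_n + h/2, y_n + (h/2)·k1); k3 = f(x_n + h/2, y_n + (h/2)·k2); k4 = f(x_n + h, y_n + h·k3); y_{n+1} = y_n + (h/6)·(k1 + 2k2 + 2k3 + k4).
x=1.000000, y=-1.940000:
  k1 = f(1.000000, -1.940000) = 0.401400
  k2 = f(1.190000, -1.863734) = 0.339758
  k3 = f(1.190000, -1.875446) = 0.343388
  k4 = f(1.380000, -1.809512) = 0.284949
  y ← -1.940000 + (0.38/6)·(k1 + 2k2 + 2k3 + k4) = -1.809999
x=1.380000, y=-1.809999:
  k1 = f(1.380000, -1.809999) = 0.285100
  k2 = f(1.570000, -1.755830) = 0.230307
  k3 = f(1.570000, -1.766241) = 0.233535
  k4 = f(1.760000, -1.721256) = 0.181589
  y ← -1.809999 + (0.38/6)·(k1 + 2k2 + 2k3 + k4) = -1.721689
y(1.76) ≈ -1.7217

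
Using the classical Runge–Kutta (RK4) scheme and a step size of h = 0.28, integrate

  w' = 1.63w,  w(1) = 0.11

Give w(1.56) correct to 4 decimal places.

RK4: k1 = f(t_n, w_n); k2 = f(t_n + h/2, w_n + (h/2)·k1); k3 = f(t_n + h/2, w_n + (h/2)·k2); k4 = f(t_n + h, w_n + h·k3); w_{n+1} = w_n + (h/6)·(k1 + 2k2 + 2k3 + k4).
t=1.000000, w=0.110000:
  k1 = f(1.000000, 0.110000) = 0.179300
  k2 = f(1.140000, 0.135102) = 0.220216
  k3 = f(1.140000, 0.140830) = 0.229553
  k4 = f(1.280000, 0.174275) = 0.284068
  w ← 0.110000 + (0.28/6)·(k1 + 2k2 + 2k3 + k4) = 0.173602
t=1.280000, w=0.173602:
  k1 = f(1.280000, 0.173602) = 0.282972
  k2 = f(1.420000, 0.213218) = 0.347546
  k3 = f(1.420000, 0.222259) = 0.362282
  k4 = f(1.560000, 0.275041) = 0.448317
  w ← 0.173602 + (0.28/6)·(k1 + 2k2 + 2k3 + k4) = 0.273980
w(1.56) ≈ 0.2740

0.2740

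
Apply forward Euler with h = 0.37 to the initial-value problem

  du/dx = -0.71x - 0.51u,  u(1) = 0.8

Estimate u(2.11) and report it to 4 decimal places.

-0.4948

Euler: u_{n+1} = u_n + h·f(x_n, u_n).
x=1.000000, u=0.800000: f=-1.118000 → u ← 0.800000 + 0.37·(-1.118000) = 0.386340
x=1.370000, u=0.386340: f=-1.169733 → u ← 0.386340 + 0.37·(-1.169733) = -0.046461
x=1.740000, u=-0.046461: f=-1.211705 → u ← -0.046461 + 0.37·(-1.211705) = -0.494792
u(2.11) ≈ -0.4948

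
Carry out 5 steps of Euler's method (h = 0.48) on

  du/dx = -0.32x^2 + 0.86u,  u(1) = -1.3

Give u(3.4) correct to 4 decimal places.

-12.6573

Euler: u_{n+1} = u_n + h·f(x_n, u_n).
x=1.000000, u=-1.300000: f=-1.438000 → u ← -1.300000 + 0.48·(-1.438000) = -1.990240
x=1.480000, u=-1.990240: f=-2.412534 → u ← -1.990240 + 0.48·(-2.412534) = -3.148257
x=1.960000, u=-3.148257: f=-3.936813 → u ← -3.148257 + 0.48·(-3.936813) = -5.037927
x=2.440000, u=-5.037927: f=-6.237769 → u ← -5.037927 + 0.48·(-6.237769) = -8.032056
x=2.920000, u=-8.032056: f=-9.636016 → u ← -8.032056 + 0.48·(-9.636016) = -12.657343
u(3.4) ≈ -12.6573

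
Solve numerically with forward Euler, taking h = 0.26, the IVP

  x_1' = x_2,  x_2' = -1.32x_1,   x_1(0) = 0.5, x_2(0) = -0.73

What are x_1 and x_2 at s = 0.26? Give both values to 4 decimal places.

0.3102, -0.9016

Euler on (x_1,x_2): x_1_{n+1} = x_1_n + h·x_1', x_2_{n+1} = x_2_n + h·x_2'.
0.000000: (0.500000, -0.730000); f=(-0.730000, -0.660000) → (0.310200, -0.901600)
(x_1(0.26), x_2(0.26)) ≈ (0.3102, -0.9016)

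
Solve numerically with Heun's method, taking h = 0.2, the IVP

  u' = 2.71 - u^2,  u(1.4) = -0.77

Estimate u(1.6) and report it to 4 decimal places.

-0.2993

Heun: k1 = f(x_n, u_n); k2 = f(x_n + h, u_n + h·k1); u_{n+1} = u_n + (h/2)·(k1 + k2).
x=1.400000, u=-0.770000:
  k1 = f(1.400000, -0.770000) = 2.117100
  k2 = f(1.600000, -0.346580) = 2.589882
  u ← -0.770000 + (0.2/2)·(2.117100 + 2.589882) = -0.299302
u(1.6) ≈ -0.2993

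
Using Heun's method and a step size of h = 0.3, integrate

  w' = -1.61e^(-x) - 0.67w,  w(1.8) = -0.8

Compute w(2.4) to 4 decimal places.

-0.6328

Heun: k1 = f(x_n, w_n); k2 = f(x_n + h, w_n + h·k1); w_{n+1} = w_n + (h/2)·(k1 + k2).
x=1.800000, w=-0.800000:
  k1 = f(1.800000, -0.800000) = 0.269869
  k2 = f(2.100000, -0.719039) = 0.284602
  w ← -0.800000 + (0.3/2)·(0.269869 + 0.284602) = -0.716829
x=2.100000, w=-0.716829:
  k1 = f(2.100000, -0.716829) = 0.283121
  k2 = f(2.400000, -0.631893) = 0.277313
  w ← -0.716829 + (0.3/2)·(0.283121 + 0.277313) = -0.632764
w(2.4) ≈ -0.6328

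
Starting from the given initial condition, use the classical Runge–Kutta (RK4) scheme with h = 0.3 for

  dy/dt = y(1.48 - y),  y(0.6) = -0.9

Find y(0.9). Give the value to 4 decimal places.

RK4: k1 = f(t_n, y_n); k2 = f(t_n + h/2, y_n + (h/2)·k1); k3 = f(t_n + h/2, y_n + (h/2)·k2); k4 = f(t_n + h, y_n + h·k3); y_{n+1} = y_n + (h/6)·(k1 + 2k2 + 2k3 + k4).
t=0.600000, y=-0.900000:
  k1 = f(0.600000, -0.900000) = -2.142000
  k2 = f(0.750000, -1.221300) = -3.299098
  k3 = f(0.750000, -1.394865) = -4.010047
  k4 = f(0.900000, -2.103014) = -7.535129
  y ← -0.900000 + (0.3/6)·(k1 + 2k2 + 2k3 + k4) = -2.114771
y(0.9) ≈ -2.1148

-2.1148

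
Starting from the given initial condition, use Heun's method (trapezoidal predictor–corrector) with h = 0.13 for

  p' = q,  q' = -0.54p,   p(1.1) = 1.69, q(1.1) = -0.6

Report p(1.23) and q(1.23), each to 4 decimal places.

Heun on (p,q): k1 = f(s_n, state_n); k2 = f(s_n + h, state_n + h·k1); state_{n+1} = state_n + (h/2)·(k1 + k2).
1.100000: (1.690000, -0.600000)
  k1 = (-0.600000, -0.912600)
  predictor → (1.612000, -0.718638)
  k2 = (-0.718638, -0.870480)
  → (1.604289, -0.715900)
(p(1.23), q(1.23)) ≈ (1.6043, -0.7159)

1.6043, -0.7159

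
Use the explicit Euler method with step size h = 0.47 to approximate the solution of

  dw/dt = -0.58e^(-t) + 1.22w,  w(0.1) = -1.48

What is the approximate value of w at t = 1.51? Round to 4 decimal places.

Euler: w_{n+1} = w_n + h·f(t_n, w_n).
t=0.100000, w=-1.480000: f=-2.330406 → w ← -1.480000 + 0.47·(-2.330406) = -2.575291
t=0.570000, w=-2.575291: f=-3.469859 → w ← -2.575291 + 0.47·(-3.469859) = -4.206125
t=1.040000, w=-4.206125: f=-5.336476 → w ← -4.206125 + 0.47·(-5.336476) = -6.714268
w(1.51) ≈ -6.7143

-6.7143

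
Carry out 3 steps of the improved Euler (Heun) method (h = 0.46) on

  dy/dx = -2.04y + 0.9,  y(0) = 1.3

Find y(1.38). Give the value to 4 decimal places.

Heun: k1 = f(x_n, y_n); k2 = f(x_n + h, y_n + h·k1); y_{n+1} = y_n + (h/2)·(k1 + k2).
x=0.000000, y=1.300000:
  k1 = f(0.000000, 1.300000) = -1.752000
  k2 = f(0.460000, 0.494080) = -0.107923
  y ← 1.300000 + (0.46/2)·(-1.752000 + (-0.107923)) = 0.872218
x=0.460000, y=0.872218:
  k1 = f(0.460000, 0.872218) = -0.879324
  k2 = f(0.920000, 0.467729) = -0.054166
  y ← 0.872218 + (0.46/2)·(-0.879324 + (-0.054166)) = 0.657515
x=0.920000, y=0.657515:
  k1 = f(0.920000, 0.657515) = -0.441330
  k2 = f(1.380000, 0.454503) = -0.027186
  y ← 0.657515 + (0.46/2)·(-0.441330 + (-0.027186)) = 0.549756
y(1.38) ≈ 0.5498

0.5498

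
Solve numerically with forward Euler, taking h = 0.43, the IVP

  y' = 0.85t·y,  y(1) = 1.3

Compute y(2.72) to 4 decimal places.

8.3409

Euler: y_{n+1} = y_n + h·f(t_n, y_n).
t=1.000000, y=1.300000: f=1.105000 → y ← 1.300000 + 0.43·1.105000 = 1.775150
t=1.430000, y=1.775150: f=2.157695 → y ← 1.775150 + 0.43·2.157695 = 2.702959
t=1.860000, y=2.702959: f=4.273378 → y ← 2.702959 + 0.43·4.273378 = 4.540511
t=2.290000, y=4.540511: f=8.838105 → y ← 4.540511 + 0.43·8.838105 = 8.340896
y(2.72) ≈ 8.3409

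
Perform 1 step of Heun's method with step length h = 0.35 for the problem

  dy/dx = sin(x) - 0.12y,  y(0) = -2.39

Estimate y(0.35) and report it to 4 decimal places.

Heun: k1 = f(x_n, y_n); k2 = f(x_n + h, y_n + h·k1); y_{n+1} = y_n + (h/2)·(k1 + k2).
x=0.000000, y=-2.390000:
  k1 = f(0.000000, -2.390000) = 0.286800
  k2 = f(0.350000, -2.289620) = 0.617652
  y ← -2.390000 + (0.35/2)·(0.286800 + 0.617652) = -2.231721
y(0.35) ≈ -2.2317

-2.2317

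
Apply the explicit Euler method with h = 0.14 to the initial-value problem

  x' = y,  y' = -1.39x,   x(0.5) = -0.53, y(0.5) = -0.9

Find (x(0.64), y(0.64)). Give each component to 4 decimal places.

-0.6560, -0.7969

Euler on (x,y): x_{n+1} = x_n + h·x', y_{n+1} = y_n + h·y'.
0.500000: (-0.530000, -0.900000); f=(-0.900000, 0.736700) → (-0.656000, -0.796862)
(x(0.64), y(0.64)) ≈ (-0.6560, -0.7969)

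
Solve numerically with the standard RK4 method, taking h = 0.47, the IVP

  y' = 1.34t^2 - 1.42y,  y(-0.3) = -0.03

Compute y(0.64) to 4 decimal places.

RK4: k1 = f(t_n, y_n); k2 = f(t_n + h/2, y_n + (h/2)·k1); k3 = f(t_n + h/2, y_n + (h/2)·k2); k4 = f(t_n + h, y_n + h·k3); y_{n+1} = y_n + (h/6)·(k1 + 2k2 + 2k3 + k4).
t=-0.300000, y=-0.030000:
  k1 = f(-0.300000, -0.030000) = 0.163200
  k2 = f(-0.065000, 0.008352) = -0.006198
  k3 = f(-0.065000, -0.031457) = 0.050330
  k4 = f(0.170000, -0.006345) = 0.047736
  y ← -0.030000 + (0.47/6)·(k1 + 2k2 + 2k3 + k4) = -0.006563
t=0.170000, y=-0.006563:
  k1 = f(0.170000, -0.006563) = 0.048045
  k2 = f(0.405000, 0.004728) = 0.213080
  k3 = f(0.405000, 0.043511) = 0.158008
  k4 = f(0.640000, 0.067701) = 0.452729
  y ← -0.006563 + (0.47/6)·(k1 + 2k2 + 2k3 + k4) = 0.090802
y(0.64) ≈ 0.0908

0.0908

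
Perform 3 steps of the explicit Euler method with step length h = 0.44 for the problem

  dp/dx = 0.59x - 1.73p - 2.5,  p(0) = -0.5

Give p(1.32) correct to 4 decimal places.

Euler: p_{n+1} = p_n + h·f(x_n, p_n).
x=0.000000, p=-0.500000: f=-1.635000 → p ← -0.500000 + 0.44·(-1.635000) = -1.219400
x=0.440000, p=-1.219400: f=-0.130838 → p ← -1.219400 + 0.44·(-0.130838) = -1.276969
x=0.880000, p=-1.276969: f=0.228356 → p ← -1.276969 + 0.44·0.228356 = -1.176492
p(1.32) ≈ -1.1765

-1.1765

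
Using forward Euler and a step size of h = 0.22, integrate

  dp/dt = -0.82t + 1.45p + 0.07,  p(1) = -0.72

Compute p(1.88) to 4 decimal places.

Euler: p_{n+1} = p_n + h·f(t_n, p_n).
t=1.000000, p=-0.720000: f=-1.794000 → p ← -0.720000 + 0.22·(-1.794000) = -1.114680
t=1.220000, p=-1.114680: f=-2.546686 → p ← -1.114680 + 0.22·(-2.546686) = -1.674951
t=1.440000, p=-1.674951: f=-3.539479 → p ← -1.674951 + 0.22·(-3.539479) = -2.453636
t=1.660000, p=-2.453636: f=-4.848973 → p ← -2.453636 + 0.22·(-4.848973) = -3.520410
p(1.88) ≈ -3.5204

-3.5204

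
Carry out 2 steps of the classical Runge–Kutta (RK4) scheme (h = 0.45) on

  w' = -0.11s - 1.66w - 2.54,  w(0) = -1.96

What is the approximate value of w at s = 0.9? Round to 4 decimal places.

-1.6561

RK4: k1 = f(s_n, w_n); k2 = f(s_n + h/2, w_n + (h/2)·k1); k3 = f(s_n + h/2, w_n + (h/2)·k2); k4 = f(s_n + h, w_n + h·k3); w_{n+1} = w_n + (h/6)·(k1 + 2k2 + 2k3 + k4).
s=0.000000, w=-1.960000:
  k1 = f(0.000000, -1.960000) = 0.713600
  k2 = f(0.225000, -1.799440) = 0.422320
  k3 = f(0.225000, -1.864978) = 0.531113
  k4 = f(0.450000, -1.720999) = 0.267358
  w ← -1.960000 + (0.45/6)·(k1 + 2k2 + 2k3 + k4) = -1.743413
s=0.450000, w=-1.743413:
  k1 = f(0.450000, -1.743413) = 0.304566
  k2 = f(0.675000, -1.674886) = 0.166060
  k3 = f(0.675000, -1.706049) = 0.217792
  k4 = f(0.900000, -1.645407) = 0.092375
  w ← -1.743413 + (0.45/6)·(k1 + 2k2 + 2k3 + k4) = -1.656065
w(0.9) ≈ -1.6561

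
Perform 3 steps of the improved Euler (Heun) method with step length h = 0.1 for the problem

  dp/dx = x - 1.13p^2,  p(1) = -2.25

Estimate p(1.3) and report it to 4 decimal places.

-6.4720

Heun: k1 = f(x_n, p_n); k2 = f(x_n + h, p_n + h·k1); p_{n+1} = p_n + (h/2)·(k1 + k2).
x=1.000000, p=-2.250000:
  k1 = f(1.000000, -2.250000) = -4.720625
  k2 = f(1.100000, -2.722062) = -7.272875
  p ← -2.250000 + (0.1/2)·(-4.720625 + (-7.272875)) = -2.849675
x=1.100000, p=-2.849675:
  k1 = f(1.100000, -2.849675) = -8.076332
  k2 = f(1.200000, -3.657308) = -13.914771
  p ← -2.849675 + (0.1/2)·(-8.076332 + (-13.914771)) = -3.949230
x=1.200000, p=-3.949230:
  k1 = f(1.200000, -3.949230) = -16.423953
  k2 = f(1.300000, -5.591625) = -34.030891
  p ← -3.949230 + (0.1/2)·(-16.423953 + (-34.030891)) = -6.471972
p(1.3) ≈ -6.4720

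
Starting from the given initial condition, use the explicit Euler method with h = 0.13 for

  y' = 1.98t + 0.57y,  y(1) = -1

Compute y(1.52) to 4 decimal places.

Euler: y_{n+1} = y_n + h·f(t_n, y_n).
t=1.000000, y=-1.000000: f=1.410000 → y ← -1.000000 + 0.13·1.410000 = -0.816700
t=1.130000, y=-0.816700: f=1.771881 → y ← -0.816700 + 0.13·1.771881 = -0.586355
t=1.260000, y=-0.586355: f=2.160577 → y ← -0.586355 + 0.13·2.160577 = -0.305480
t=1.390000, y=-0.305480: f=2.578076 → y ← -0.305480 + 0.13·2.578076 = 0.029669
y(1.52) ≈ 0.0297

0.0297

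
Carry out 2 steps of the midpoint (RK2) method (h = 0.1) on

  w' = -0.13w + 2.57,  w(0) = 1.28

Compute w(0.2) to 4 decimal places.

1.7545

Midpoint: k1 = f(s_n, w_n); k2 = f(s_n + h/2, w_n + (h/2)·k1); w_{n+1} = w_n + h·k2.
s=0.000000, w=1.280000:
  k1 = f(0.000000, 1.280000) = 2.403600
  k2 = f(0.050000, 1.400180) = 2.387977
  w ← 1.280000 + 0.1·2.387977 = 1.518798
s=0.100000, w=1.518798:
  k1 = f(0.100000, 1.518798) = 2.372556
  k2 = f(0.150000, 1.637425) = 2.357135
  w ← 1.518798 + 0.1·2.357135 = 1.754511
w(0.2) ≈ 1.7545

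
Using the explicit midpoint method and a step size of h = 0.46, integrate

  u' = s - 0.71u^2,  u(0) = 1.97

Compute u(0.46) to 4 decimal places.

Midpoint: k1 = f(s_n, u_n); k2 = f(s_n + h/2, u_n + (h/2)·k1); u_{n+1} = u_n + h·k2.
s=0.000000, u=1.970000:
  k1 = f(0.000000, 1.970000) = -2.755439
  k2 = f(0.230000, 1.336249) = -1.037749
  u ← 1.970000 + 0.46·(-1.037749) = 1.492636
u(0.46) ≈ 1.4926

1.4926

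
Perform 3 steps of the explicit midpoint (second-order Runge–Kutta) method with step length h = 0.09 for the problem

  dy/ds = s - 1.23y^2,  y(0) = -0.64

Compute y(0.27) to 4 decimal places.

Midpoint: k1 = f(s_n, y_n); k2 = f(s_n + h/2, y_n + (h/2)·k1); y_{n+1} = y_n + h·k2.
s=0.000000, y=-0.640000:
  k1 = f(0.000000, -0.640000) = -0.503808
  k2 = f(0.045000, -0.662671) = -0.495134
  y ← -0.640000 + 0.09·(-0.495134) = -0.684562
s=0.090000, y=-0.684562:
  k1 = f(0.090000, -0.684562) = -0.486409
  k2 = f(0.135000, -0.706450) = -0.478859
  y ← -0.684562 + 0.09·(-0.478859) = -0.727659
s=0.180000, y=-0.727659:
  k1 = f(0.180000, -0.727659) = -0.471270
  k2 = f(0.225000, -0.748867) = -0.464785
  y ← -0.727659 + 0.09·(-0.464785) = -0.769490
y(0.27) ≈ -0.7695

-0.7695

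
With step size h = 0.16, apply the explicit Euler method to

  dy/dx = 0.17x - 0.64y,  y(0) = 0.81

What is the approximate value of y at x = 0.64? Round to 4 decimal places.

0.5502

Euler: y_{n+1} = y_n + h·f(x_n, y_n).
x=0.000000, y=0.810000: f=-0.518400 → y ← 0.810000 + 0.16·(-0.518400) = 0.727056
x=0.160000, y=0.727056: f=-0.438116 → y ← 0.727056 + 0.16·(-0.438116) = 0.656957
x=0.320000, y=0.656957: f=-0.366053 → y ← 0.656957 + 0.16·(-0.366053) = 0.598389
x=0.480000, y=0.598389: f=-0.301369 → y ← 0.598389 + 0.16·(-0.301369) = 0.550170
y(0.64) ≈ 0.5502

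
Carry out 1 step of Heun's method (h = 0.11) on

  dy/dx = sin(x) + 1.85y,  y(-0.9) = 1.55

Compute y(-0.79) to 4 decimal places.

1.8066

Heun: k1 = f(x_n, y_n); k2 = f(x_n + h, y_n + h·k1); y_{n+1} = y_n + (h/2)·(k1 + k2).
x=-0.900000, y=1.550000:
  k1 = f(-0.900000, 1.550000) = 2.084173
  k2 = f(-0.790000, 1.779259) = 2.581276
  y ← 1.550000 + (0.11/2)·(2.084173 + 2.581276) = 1.806600
y(-0.79) ≈ 1.8066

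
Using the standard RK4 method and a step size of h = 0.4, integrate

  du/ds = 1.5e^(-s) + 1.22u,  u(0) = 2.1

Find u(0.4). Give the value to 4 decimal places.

RK4: k1 = f(s_n, u_n); k2 = f(s_n + h/2, u_n + (h/2)·k1); k3 = f(s_n + h/2, u_n + (h/2)·k2); k4 = f(s_n + h, u_n + h·k3); u_{n+1} = u_n + (h/6)·(k1 + 2k2 + 2k3 + k4).
s=0.000000, u=2.100000:
  k1 = f(0.000000, 2.100000) = 4.062000
  k2 = f(0.200000, 2.912400) = 4.781224
  k3 = f(0.200000, 3.056245) = 4.956715
  k4 = f(0.400000, 4.082686) = 5.986357
  u ← 2.100000 + (0.4/6)·(k1 + 2k2 + 2k3 + k4) = 4.068282
u(0.4) ≈ 4.0683

4.0683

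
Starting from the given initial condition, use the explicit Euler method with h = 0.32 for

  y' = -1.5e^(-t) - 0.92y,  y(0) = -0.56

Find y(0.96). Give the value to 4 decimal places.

-0.9347

Euler: y_{n+1} = y_n + h·f(t_n, y_n).
t=0.000000, y=-0.560000: f=-0.984800 → y ← -0.560000 + 0.32·(-0.984800) = -0.875136
t=0.320000, y=-0.875136: f=-0.284098 → y ← -0.875136 + 0.32·(-0.284098) = -0.966047
t=0.640000, y=-0.966047: f=0.097825 → y ← -0.966047 + 0.32·0.097825 = -0.934743
y(0.96) ≈ -0.9347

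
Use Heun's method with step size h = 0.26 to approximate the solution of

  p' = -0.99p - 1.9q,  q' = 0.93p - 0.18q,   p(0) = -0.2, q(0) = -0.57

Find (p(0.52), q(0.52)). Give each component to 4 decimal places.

Heun on (p,q): k1 = f(t_n, state_n); k2 = f(t_n + h, state_n + h·k1); state_{n+1} = state_n + (h/2)·(k1 + k2).
0.000000: (-0.200000, -0.570000)
  k1 = (1.281000, -0.083400)
  predictor → (0.133060, -0.591684)
  k2 = (0.992470, 0.230249)
  → (0.095551, -0.550910)
0.260000: (0.095551, -0.550910)
  k1 = (0.952133, 0.188026)
  predictor → (0.343106, -0.502023)
  k2 = (0.614169, 0.409452)
  → (0.299170, -0.473237)
(p(0.52), q(0.52)) ≈ (0.2992, -0.4732)

0.2992, -0.4732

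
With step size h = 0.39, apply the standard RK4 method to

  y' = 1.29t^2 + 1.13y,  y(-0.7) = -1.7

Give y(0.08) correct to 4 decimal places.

-3.8074

RK4: k1 = f(t_n, y_n); k2 = f(t_n + h/2, y_n + (h/2)·k1); k3 = f(t_n + h/2, y_n + (h/2)·k2); k4 = f(t_n + h, y_n + h·k3); y_{n+1} = y_n + (h/6)·(k1 + 2k2 + 2k3 + k4).
t=-0.700000, y=-1.700000:
  k1 = f(-0.700000, -1.700000) = -1.288900
  k2 = f(-0.505000, -1.951335) = -1.876027
  k3 = f(-0.505000, -2.065825) = -2.005400
  k4 = f(-0.310000, -2.482106) = -2.680811
  y ← -1.700000 + (0.39/6)·(k1 + 2k2 + 2k3 + k4) = -2.462617
t=-0.310000, y=-2.462617:
  k1 = f(-0.310000, -2.462617) = -2.658788
  k2 = f(-0.115000, -2.981080) = -3.351561
  k3 = f(-0.115000, -3.116171) = -3.504213
  k4 = f(0.080000, -3.829260) = -4.318808
  y ← -2.462617 + (0.39/6)·(k1 + 2k2 + 2k3 + k4) = -3.807411
y(0.08) ≈ -3.8074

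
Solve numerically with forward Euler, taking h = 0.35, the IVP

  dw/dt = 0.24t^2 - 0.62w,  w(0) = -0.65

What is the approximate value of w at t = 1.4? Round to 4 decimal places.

Euler: w_{n+1} = w_n + h·f(t_n, w_n).
t=0.000000, w=-0.650000: f=0.403000 → w ← -0.650000 + 0.35·0.403000 = -0.508950
t=0.350000, w=-0.508950: f=0.344949 → w ← -0.508950 + 0.35·0.344949 = -0.388218
t=0.700000, w=-0.388218: f=0.358295 → w ← -0.388218 + 0.35·0.358295 = -0.262815
t=1.050000, w=-0.262815: f=0.427545 → w ← -0.262815 + 0.35·0.427545 = -0.113174
w(1.4) ≈ -0.1132

-0.1132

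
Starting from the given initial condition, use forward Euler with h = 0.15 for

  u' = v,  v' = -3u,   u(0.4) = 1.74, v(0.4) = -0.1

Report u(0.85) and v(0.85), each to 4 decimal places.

1.3437, -2.3759

Euler on (u,v): u_{n+1} = u_n + h·u', v_{n+1} = v_n + h·v'.
0.400000: (1.740000, -0.100000); f=(-0.100000, -5.220000) → (1.725000, -0.883000)
0.550000: (1.725000, -0.883000); f=(-0.883000, -5.175000) → (1.592550, -1.659250)
0.700000: (1.592550, -1.659250); f=(-1.659250, -4.777650) → (1.343663, -2.375898)
(u(0.85), v(0.85)) ≈ (1.3437, -2.3759)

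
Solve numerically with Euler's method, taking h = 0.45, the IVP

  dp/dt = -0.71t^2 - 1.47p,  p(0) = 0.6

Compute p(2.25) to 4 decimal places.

Euler: p_{n+1} = p_n + h·f(t_n, p_n).
t=0.000000, p=0.600000: f=-0.882000 → p ← 0.600000 + 0.45·(-0.882000) = 0.203100
t=0.450000, p=0.203100: f=-0.442332 → p ← 0.203100 + 0.45·(-0.442332) = 0.004051
t=0.900000, p=0.004051: f=-0.581054 → p ← 0.004051 + 0.45·(-0.581054) = -0.257424
t=1.350000, p=-0.257424: f=-0.915562 → p ← -0.257424 + 0.45·(-0.915562) = -0.669427
t=1.800000, p=-0.669427: f=-1.316343 → p ← -0.669427 + 0.45·(-1.316343) = -1.261781
p(2.25) ≈ -1.2618

-1.2618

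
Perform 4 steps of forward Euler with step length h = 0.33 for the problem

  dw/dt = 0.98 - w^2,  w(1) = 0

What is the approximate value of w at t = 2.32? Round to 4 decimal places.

Euler: w_{n+1} = w_n + h·f(t_n, w_n).
t=1.000000, w=0.000000: f=0.980000 → w ← 0.000000 + 0.33·0.980000 = 0.323400
t=1.330000, w=0.323400: f=0.875412 → w ← 0.323400 + 0.33·0.875412 = 0.612286
t=1.660000, w=0.612286: f=0.605106 → w ← 0.612286 + 0.33·0.605106 = 0.811971
t=1.990000, w=0.811971: f=0.320703 → w ← 0.811971 + 0.33·0.320703 = 0.917803
w(2.32) ≈ 0.9178

0.9178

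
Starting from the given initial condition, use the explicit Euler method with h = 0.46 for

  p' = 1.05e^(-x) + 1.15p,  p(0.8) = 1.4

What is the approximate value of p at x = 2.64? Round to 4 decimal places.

Euler: p_{n+1} = p_n + h·f(x_n, p_n).
x=0.800000, p=1.400000: f=2.081795 → p ← 1.400000 + 0.46·2.081795 = 2.357626
x=1.260000, p=2.357626: f=3.009107 → p ← 2.357626 + 0.46·3.009107 = 3.741815
x=1.720000, p=3.741815: f=4.491107 → p ← 3.741815 + 0.46·4.491107 = 5.807724
x=2.180000, p=5.807724: f=6.797576 → p ← 5.807724 + 0.46·6.797576 = 8.934609
p(2.64) ≈ 8.9346

8.9346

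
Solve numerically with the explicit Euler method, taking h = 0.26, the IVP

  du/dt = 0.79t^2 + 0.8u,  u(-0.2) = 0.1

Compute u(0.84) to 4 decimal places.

0.3230

Euler: u_{n+1} = u_n + h·f(t_n, u_n).
t=-0.200000, u=0.100000: f=0.111600 → u ← 0.100000 + 0.26·0.111600 = 0.129016
t=0.060000, u=0.129016: f=0.106057 → u ← 0.129016 + 0.26·0.106057 = 0.156591
t=0.320000, u=0.156591: f=0.206169 → u ← 0.156591 + 0.26·0.206169 = 0.210195
t=0.580000, u=0.210195: f=0.433912 → u ← 0.210195 + 0.26·0.433912 = 0.323012
u(0.84) ≈ 0.3230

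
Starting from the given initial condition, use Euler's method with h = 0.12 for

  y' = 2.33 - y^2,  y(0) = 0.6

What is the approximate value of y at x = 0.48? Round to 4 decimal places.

1.2953

Euler: y_{n+1} = y_n + h·f(x_n, y_n).
x=0.000000, y=0.600000: f=1.970000 → y ← 0.600000 + 0.12·1.970000 = 0.836400
x=0.120000, y=0.836400: f=1.630435 → y ← 0.836400 + 0.12·1.630435 = 1.032052
x=0.240000, y=1.032052: f=1.264868 → y ← 1.032052 + 0.12·1.264868 = 1.183836
x=0.360000, y=1.183836: f=0.928531 → y ← 1.183836 + 0.12·0.928531 = 1.295260
y(0.48) ≈ 1.2953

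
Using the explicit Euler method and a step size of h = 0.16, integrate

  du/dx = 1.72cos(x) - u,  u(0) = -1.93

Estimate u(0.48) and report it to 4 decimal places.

-0.4603

Euler: u_{n+1} = u_n + h·f(x_n, u_n).
x=0.000000, u=-1.930000: f=3.650000 → u ← -1.930000 + 0.16·3.650000 = -1.346000
x=0.160000, u=-1.346000: f=3.044031 → u ← -1.346000 + 0.16·3.044031 = -0.858955
x=0.320000, u=-0.858955: f=2.491640 → u ← -0.858955 + 0.16·2.491640 = -0.460293
u(0.48) ≈ -0.4603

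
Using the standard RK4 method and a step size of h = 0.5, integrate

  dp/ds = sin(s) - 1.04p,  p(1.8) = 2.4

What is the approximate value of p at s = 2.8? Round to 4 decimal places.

1.2580

RK4: k1 = f(s_n, p_n); k2 = f(s_n + h/2, p_n + (h/2)·k1); k3 = f(s_n + h/2, p_n + (h/2)·k2); k4 = f(s_n + h, p_n + h·k3); p_{n+1} = p_n + (h/6)·(k1 + 2k2 + 2k3 + k4).
s=1.800000, p=2.400000:
  k1 = f(1.800000, 2.400000) = -1.522152
  k2 = f(2.050000, 2.019462) = -1.212878
  k3 = f(2.050000, 2.096780) = -1.293289
  k4 = f(2.300000, 1.753355) = -1.077784
  p ← 2.400000 + (0.5/6)·(k1 + 2k2 + 2k3 + k4) = 1.765644
s=2.300000, p=1.765644:
  k1 = f(2.300000, 1.765644) = -1.090565
  k2 = f(2.550000, 1.493003) = -0.995039
  k3 = f(2.550000, 1.516884) = -1.019876
  k4 = f(2.800000, 1.255706) = -0.970946
  p ← 1.765644 + (0.5/6)·(k1 + 2k2 + 2k3 + k4) = 1.258032
p(2.8) ≈ 1.2580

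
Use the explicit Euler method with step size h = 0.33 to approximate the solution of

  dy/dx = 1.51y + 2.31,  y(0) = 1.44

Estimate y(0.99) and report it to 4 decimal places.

Euler: y_{n+1} = y_n + h·f(x_n, y_n).
x=0.000000, y=1.440000: f=4.484400 → y ← 1.440000 + 0.33·4.484400 = 2.919852
x=0.330000, y=2.919852: f=6.718977 → y ← 2.919852 + 0.33·6.718977 = 5.137114
x=0.660000, y=5.137114: f=10.067043 → y ← 5.137114 + 0.33·10.067043 = 8.459238
y(0.99) ≈ 8.4592

8.4592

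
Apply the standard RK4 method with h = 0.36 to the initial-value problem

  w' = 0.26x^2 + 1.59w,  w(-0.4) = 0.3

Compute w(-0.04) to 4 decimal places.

RK4: k1 = f(x_n, w_n); k2 = f(x_n + h/2, w_n + (h/2)·k1); k3 = f(x_n + h/2, w_n + (h/2)·k2); k4 = f(x_n + h, w_n + h·k3); w_{n+1} = w_n + (h/6)·(k1 + 2k2 + 2k3 + k4).
x=-0.400000, w=0.300000:
  k1 = f(-0.400000, 0.300000) = 0.518600
  k2 = f(-0.220000, 0.393348) = 0.638007
  k3 = f(-0.220000, 0.414841) = 0.672182
  k4 = f(-0.040000, 0.541985) = 0.862173
  w ← 0.300000 + (0.36/6)·(k1 + 2k2 + 2k3 + k4) = 0.540069
w(-0.04) ≈ 0.5401

0.5401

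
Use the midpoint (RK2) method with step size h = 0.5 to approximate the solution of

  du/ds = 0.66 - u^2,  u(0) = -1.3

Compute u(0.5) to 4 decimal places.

-2.1829

Midpoint: k1 = f(s_n, u_n); k2 = f(s_n + h/2, u_n + (h/2)·k1); u_{n+1} = u_n + h·k2.
s=0.000000, u=-1.300000:
  k1 = f(0.000000, -1.300000) = -1.030000
  k2 = f(0.250000, -1.557500) = -1.765806
  u ← -1.300000 + 0.5·(-1.765806) = -2.182903
u(0.5) ≈ -2.1829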